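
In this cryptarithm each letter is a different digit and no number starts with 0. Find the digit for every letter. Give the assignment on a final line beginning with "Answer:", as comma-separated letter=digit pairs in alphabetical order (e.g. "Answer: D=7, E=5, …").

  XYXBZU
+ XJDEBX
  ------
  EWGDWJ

Step 1. [col 1: U + X ≡ J (mod 10)] column 1 (U + X ≡ J (mod 10), carry-in 0) doesn't pin J yet; pick J=1 and continue. So J=1.
Step 2. [col 1: U + X ≡ J (mod 10)] U=8 is one option consistent with column 1 (U + X ≡ J (mod 10), carry-in 0) — take it. So U=8.
Step 3. [col 1: U + X ≡ J (mod 10)] from column 1 (U=8, J=1, carry-in 0, digits 1,8 already taken and all letters distinct): X must equal 3, so X=3.
Step 4. [col 2: Z + B ≡ W (mod 10)] no forcing yet in column 2 (carry-in 1); W=0 is free and consistent — try it, so W=0.
Step 5. [col 2: Z + B ≡ W (mod 10)] column 2 (Z + B ≡ W (mod 10), carry-in 1) doesn't pin Z yet; pick Z=5 and continue ⇒ Z=5.
Step 6. [col 2: Z + B ≡ W (mod 10)] in column 2 we have Z+B≡W with carry-in 1; given Z=5, W=0 and digits 0,1,3,5,8 already taken and all letters distinct, that pins B to 4. So B=4.
Step 7. [col 3: B + E ≡ D (mod 10)] D=2 is one option consistent with column 3 (B + E ≡ D (mod 10), carry-in 1) — take it, so D=2.
Step 8. [col 3: B + E ≡ D (mod 10)] in column 3 we have B+E≡D with carry-in 1; given B=4, D=2 and digits 0,1,2,3,4,5,8 already taken and all letters distinct, that pins E to 7. So E=7.
Step 9. [col 4: X + D ≡ G (mod 10)] in column 4 we have X+D≡G with carry-in 1; given X=3, D=2 and digits 0,1,2,3,4,5,7,8 already taken and all letters distinct, that pins G to 6. So G=6.
Step 10. [col 5: Y + J ≡ W (mod 10)] column 5 reads Y+J+carry(0)=W with J=1, W=0; with digits 0,1,2,3,4,5,6,7,8 already taken and all letters distinct, the only value for Y is 9, so Y=9.

Answer: B=4, D=2, E=7, G=6, J=1, U=8, W=0, X=3, Y=9, Z=5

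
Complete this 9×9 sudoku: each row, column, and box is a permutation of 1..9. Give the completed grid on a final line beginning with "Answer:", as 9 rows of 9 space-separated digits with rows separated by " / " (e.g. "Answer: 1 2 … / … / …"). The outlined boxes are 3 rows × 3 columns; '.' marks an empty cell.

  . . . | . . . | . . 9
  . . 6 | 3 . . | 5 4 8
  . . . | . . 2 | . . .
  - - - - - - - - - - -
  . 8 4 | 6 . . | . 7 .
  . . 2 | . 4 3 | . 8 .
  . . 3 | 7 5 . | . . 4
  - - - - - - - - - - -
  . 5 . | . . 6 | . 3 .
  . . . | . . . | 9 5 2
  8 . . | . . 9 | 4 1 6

Step 1. [r9c3∈{7}] nothing but 7 survives at r9c3, so r9c3=7.
Step 2. [r4c6∈{1}] r4c6 has the single candidate 1, so r4c6=1.
Step 3. [r8c3∈{1}] only 1 remains possible at r8c3 ⇒ r8c3=1.
Step 4. [r2c6∈{7}] nothing but 7 survives at r2c6, so r2c6=7.
Step 5. [r1c6∈{4,5,8}] in col 6, 5 fits only at r1c6 ⇒ r1c6=5.
Step 6. [r3c8∈{6}] r3c8's peers cover all but 6, so r3c8=6.
Step 7. [r8c6∈{4,8}] r8c6 is the only open cell in col 6 admitting 4. So r8c6=4.
Step 8. [r8c4∈{8}] only 8 remains possible at r8c4. So r8c4=8.
Step 9. [r5c4∈{9}] only 9 remains possible at r5c4, so r5c4=9.
Step 10. [r4c1∈{5,9}] r4c1 is the only open cell in row 4 admitting 9, so r4c1=9.
Step 11. [r5c1∈{1,5,6,7}] r5c1 is the only open cell in box 4 admitting 5, so r5c1=5.
Step 12. [r1c8∈{2}] r1c8's peers cover all but 2, so r1c8=2.
Step 13. [r5c9∈{1}] r5c9 is down to just 1. So r5c9=1.
Step 14. [r5c2∈{6,7}] in row 5, 7 fits only at r5c2 ⇒ r5c2=7.
Step 15. [r4c5∈{2}] r4c5 is down to just 2, so r4c5=2.
Step 16. [r7c9∈{7}] r7c9's peers cover all but 7, so r7c9=7.
Step 17. [r3c9∈{3}] r3c9 has the single candidate 3, so r3c9=3.
Step 18. [r7c5∈{1}] r7c5's peers cover all but 1, so r7c5=1.
Step 19. [r7c1∈{2,4}] 4 has one home in row 7: r7c1 ⇒ r7c1=4.
Step 20. [r9c2∈{2,3}] r9c2 is the only open cell in box 7 admitting 2. So r9c2=2.
Step 21. [r3c3∈{5,8,9}] row 3 places 5 nowhere but r3c3. So r3c3=5.
Step 22. [r3c5∈{8,9}] across row 3, 8 lands solely at r3c5 ⇒ r3c5=8.
Step 23. [r3c2∈{1,4,9}] row 3 places 9 nowhere but r3c2. So r3c2=9.
Step 24. [r2c2∈{1}] r2c2 is down to just 1 ⇒ r2c2=1.
Step 25. [r6c2∈{6}] r6c2 is down to just 6 ⇒ r6c2=6.
Step 26. [r8c2∈{3}] nothing but 3 survives at r8c2. So r8c2=3.
Step 27. [r3c1∈{7}] only 7 remains possible at r3c1 ⇒ r3c1=7.
Step 28. [r3c4∈{1,4}] r3c4 is the only open cell in row 3 admitting 4 ⇒ r3c4=4.
Step 29. [r1c4∈{1}] r1c4 is down to just 1, so r1c4=1.
Step 30. [r7c3∈{9}] only 9 remains possible at r7c3, so r7c3=9.
Step 31. [r9c5∈{3}] r9c5 is down to just 3. So r9c5=3.
Step 32. [r2c1∈{2}] r2c1's peers cover all but 2. So r2c1=2.
Step 33. [r1c3∈{8}] nothing but 8 survives at r1c3, so r1c3=8.
Step 34. [r1c7∈{7}] only 7 remains possible at r1c7 ⇒ r1c7=7.
Step 35. [r6c6∈{8}] r6c6 is down to just 8, so r6c6=8.
Step 36. [r3c7∈{1}] r3c7 has the single candidate 1. So r3c7=1.
Step 37. [r6c8∈{9}] r6c8's peers cover all but 9. So r6c8=9.
Step 38. [r5c7∈{6}] r5c7's peers cover all but 6 ⇒ r5c7=6.
Step 39. [r2c5∈{9}] only 9 remains possible at r2c5. So r2c5=9.
Step 40. [r1c2∈{4}] only 4 remains possible at r1c2. So r1c2=4.
Step 41. [r7c4∈{2}] r7c4 is down to just 2 ⇒ r7c4=2.
Step 42. [r4c7∈{3}] r4c7's peers cover all but 3, so r4c7=3.
Step 43. [r1c1∈{3}] r1c1 is down to just 3, so r1c1=3.
Step 44. [r9c4∈{5}] r9c4 has the single candidate 5. So r9c4=5.
Step 45. [r7c7∈{8}] r7c7's peers cover all but 8, so r7c7=8.
Step 46. [r6c1∈{1}] only 1 remains possible at r6c1 ⇒ r6c1=1.
Step 47. [r8c1∈{6}] r8c1 is down to just 6 ⇒ r8c1=6.
Step 48. [r8c5∈{7}] r8c5 is down to just 7 ⇒ r8c5=7.
Step 49. [r4c9∈{5}] r4c9 is down to just 5. So r4c9=5.
Step 50. [r6c7∈{2}] only 2 remains possible at r6c7. So r6c7=2.
Step 51. [r1c5∈{6}] r1c5 is down to just 6 ⇒ r1c5=6.

Answer: 3 4 8 1 6 5 7 2 9 / 2 1 6 3 9 7 5 4 8 / 7 9 5 4 8 2 1 6 3 / 9 8 4 6 2 1 3 7 5 / 5 7 2 9 4 3 6 8 1 / 1 6 3 7 5 8 2 9 4 / 4 5 9 2 1 6 8 3 7 / 6 3 1 8 7 4 9 5 2 / 8 2 7 5 3 9 4 1 6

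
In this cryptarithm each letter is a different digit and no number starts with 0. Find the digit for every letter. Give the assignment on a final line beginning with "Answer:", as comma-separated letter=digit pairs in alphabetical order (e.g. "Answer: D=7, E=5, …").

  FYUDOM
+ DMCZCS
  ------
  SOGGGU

Step 1. [col 1: M + S ≡ U (mod 10)] no forcing yet in column 1 (carry-in 0); S=9 is free and consistent — try it. So S=9.
Step 2. [col 1: M + S ≡ U (mod 10)] column 1 (M + S ≡ U (mod 10), carry-in 0) doesn't pin U yet; pick U=1 and continue, so U=1.
Step 3. [col 1: M + S ≡ U (mod 10)] column 1: given S=9, U=1, carry-in 0, and digits 1,9 already taken and all letters distinct, M+S≡U (mod 10) forces M=2, so M=2.
Step 4. [col 2: O + C ≡ G (mod 10)] G=7 is one option consistent with column 2 (O + C ≡ G (mod 10), carry-in 1) — take it, so G=7.
Step 5. [col 2: O + C ≡ G (mod 10)] column 2 (O + C ≡ G (mod 10), carry-in 1) doesn't pin C yet; pick C=6 and continue, so C=6.
Step 6. [col 2: O + C ≡ G (mod 10)] in column 2 we have O+C≡G with carry-in 1; given C=6, G=7 and digits 1,2,6,7,9 already taken and all letters distinct, that pins O to 0 ⇒ O=0.
Step 7. [col 3: D + Z ≡ G (mod 10)] column 3 (D + Z ≡ G (mod 10), carry-in 0) doesn't pin D yet; pick D=3 and continue ⇒ D=3.
Step 8. [col 3: D + Z ≡ G (mod 10)] in column 3 we have D+Z≡G with carry-in 0; given D=3, G=7 and digits 0,1,2,3,6,7,9 already taken and all letters distinct, that pins Z to 4 ⇒ Z=4.
Step 9. [col 5: Y + M ≡ O (mod 10)] column 5 reads Y+M+carry(0)=O with M=2, O=0; with digits 0,1,2,3,4,6,7,9 already taken and all letters distinct, the only value for Y is 8. So Y=8.
Step 10. [col 6: F + D ≡ S (mod 10)] in column 6 we have F+D≡S with carry-in 1; given D=3, S=9 and digits 0,1,2,3,4,6,7,8,9 already taken and all letters distinct, that pins F to 5, so F=5.

Answer: C=6, D=3, F=5, G=7, M=2, O=0, S=9, U=1, Y=8, Z=4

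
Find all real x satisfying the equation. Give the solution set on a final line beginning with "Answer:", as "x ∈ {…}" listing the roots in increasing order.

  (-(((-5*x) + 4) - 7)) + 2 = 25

Step 1. [(-(((-5*x) + 4) - 7)) + 2 = 25] 2 comes off first (subtract 2). So sub: -(((-5*x) + 4) - 7) = 23.
Step 2. [-(((-5*x) + 4) - 7) = 23] leading − — multiply by −1. So neg: ((-5*x) + 4) - 7 = -23.
Step 3. [((-5*x) + 4) - 7 = -23] peel the -7: add 7 from each side ⇒ sub: (-5*x) + 4 = -16.
Step 4. [(-5*x) + 4 = -16] 4 comes off first (subtract 4) ⇒ sub: -5*x = -20.
Step 5. [-5*x = -20] LHS = -5·(…); ÷-5 both sides, so div: x = 4.

Answer: x ∈ {4}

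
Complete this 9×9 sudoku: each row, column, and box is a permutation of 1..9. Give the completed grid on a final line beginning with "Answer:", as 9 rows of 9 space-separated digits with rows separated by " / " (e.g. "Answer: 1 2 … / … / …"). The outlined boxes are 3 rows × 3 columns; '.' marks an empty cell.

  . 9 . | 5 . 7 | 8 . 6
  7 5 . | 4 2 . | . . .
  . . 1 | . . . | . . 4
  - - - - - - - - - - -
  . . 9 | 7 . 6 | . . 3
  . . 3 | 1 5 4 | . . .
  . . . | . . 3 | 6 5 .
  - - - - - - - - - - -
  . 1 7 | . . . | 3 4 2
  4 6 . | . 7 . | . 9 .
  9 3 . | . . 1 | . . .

Step 1. [r4c5∈{8}] r4c5's peers cover all but 8. So r4c5=8.
Step 2. [r6c4∈{2,9}] r6c4 is the only open cell in box 5 admitting 2. So r6c4=2.
Step 3. [r3c7∈{2,5,7,9}] r3c7 is the only open cell in row 3 admitting 5. So r3c7=5.
Step 4. [r9c8∈{6,7,8}] in col 8, 6 fits only at r9c8 ⇒ r9c8=6.
Step 5. [r9c4∈{8}] nothing but 8 survives at r9c4 ⇒ r9c4=8.
Step 6. [r5c8∈{2,7,8}] in col 8, 8 fits only at r5c8 ⇒ r5c8=8.
Step 7. [r7c1∈{5,8}] 8 has one home in row 7: r7c1, so r7c1=8.
Step 8. [r6c5∈{9}] only 9 remains possible at r6c5. So r6c5=9.
Step 9. [r9c3∈{2,5}] 2 has one home in row 9: r9c3 ⇒ r9c3=2.
Step 10. [r4c7∈{1,2,4}] col 7 places 4 nowhere but r4c7 ⇒ r4c7=4.
Step 11. [r4c2∈{2}] only 2 remains possible at r4c2, so r4c2=2.
Step 12. [r4c8∈{1}] nothing but 1 survives at r4c8. So r4c8=1.
Step 13. [r6c9∈{7}] r6c9 is down to just 7, so r6c9=7.
Step 14. [r3c2∈{8}] r3c2's peers cover all but 8 ⇒ r3c2=8.
Step 15. [r3c6∈{9}] only 9 remains possible at r3c6, so r3c6=9.
Step 16. [r5c9∈{9}] r5c9 has the single candidate 9. So r5c9=9.
Step 17. [r8c9∈{1,5,8}] 8 has one home in row 8: r8c9 ⇒ r8c9=8.
Step 18. [r7c5∈{6}] r7c5 has the single candidate 6. So r7c5=6.
Step 19. [r3c5∈{3}] r3c5 has the single candidate 3. So r3c5=3.
Step 20. [r1c1∈{2,3}] in col 1, 3 fits only at r1c1. So r1c1=3.
Step 21. [r3c1∈{2,6}] in col 1, 2 fits only at r3c1 ⇒ r3c1=2.
Step 22. [r2c7∈{1,9}] in row 2, 9 fits only at r2c7. So r2c7=9.
Step 23. [r8c3∈{5}] r8c3's peers cover all but 5 ⇒ r8c3=5.
Step 24. [r6c3∈{4,8}] 8 has one home in row 6: r6c3 ⇒ r6c3=8.
Step 25. [r3c4∈{6}] nothing but 6 survives at r3c4, so r3c4=6.
Step 26. [r2c8∈{3}] only 3 remains possible at r2c8 ⇒ r2c8=3.
Step 27. [r2c3∈{6}] r2c3's peers cover all but 6. So r2c3=6.
Step 28. [r5c2∈{7}] r5c2's peers cover all but 7. So r5c2=7.
Step 29. [r9c7∈{7}] r9c7 is down to just 7. So r9c7=7.
Step 30. [r6c1∈{1}] r6c1's peers cover all but 1, so r6c1=1.
Step 31. [r7c4∈{9}] only 9 remains possible at r7c4. So r7c4=9.
Step 32. [r8c4∈{3}] r8c4 is down to just 3. So r8c4=3.
Step 33. [r8c7∈{1}] nothing but 1 survives at r8c7, so r8c7=1.
Step 34. [r7c6∈{5}] r7c6's peers cover all but 5 ⇒ r7c6=5.
Step 35. [r8c6∈{2}] nothing but 2 survives at r8c6. So r8c6=2.
Step 36. [r2c6∈{8}] only 8 remains possible at r2c6. So r2c6=8.
Step 37. [r5c7∈{2}] nothing but 2 survives at r5c7 ⇒ r5c7=2.
Step 38. [r3c8∈{7}] nothing but 7 survives at r3c8 ⇒ r3c8=7.
Step 39. [r1c8∈{2}] nothing but 2 survives at r1c8 ⇒ r1c8=2.
Step 40. [r1c3∈{4}] r1c3 has the single candidate 4 ⇒ r1c3=4.
Step 41. [r5c1∈{6}] r5c1 has the single candidate 6 ⇒ r5c1=6.
Step 42. [r2c9∈{1}] r2c9 is down to just 1. So r2c9=1.
Step 43. [r4c1∈{5}] r4c1 is down to just 5 ⇒ r4c1=5.
Step 44. [r1c5∈{1}] only 1 remains possible at r1c5. So r1c5=1.
Step 45. [r9c9∈{5}] r9c9 is down to just 5. So r9c9=5.
Step 46. [r9c5∈{4}] only 4 remains possible at r9c5, so r9c5=4.
Step 47. [r6c2∈{4}] nothing but 4 survives at r6c2, so r6c2=4.

Answer: 3 9 4 5 1 7 8 2 6 / 7 5 6 4 2 8 9 3 1 / 2 8 1 6 3 9 5 7 4 / 5 2 9 7 8 6 4 1 3 / 6 7 3 1 5 4 2 8 9 / 1 4 8 2 9 3 6 5 7 / 8 1 7 9 6 5 3 4 2 / 4 6 5 3 7 2 1 9 8 / 9 3 2 8 4 1 7 6 5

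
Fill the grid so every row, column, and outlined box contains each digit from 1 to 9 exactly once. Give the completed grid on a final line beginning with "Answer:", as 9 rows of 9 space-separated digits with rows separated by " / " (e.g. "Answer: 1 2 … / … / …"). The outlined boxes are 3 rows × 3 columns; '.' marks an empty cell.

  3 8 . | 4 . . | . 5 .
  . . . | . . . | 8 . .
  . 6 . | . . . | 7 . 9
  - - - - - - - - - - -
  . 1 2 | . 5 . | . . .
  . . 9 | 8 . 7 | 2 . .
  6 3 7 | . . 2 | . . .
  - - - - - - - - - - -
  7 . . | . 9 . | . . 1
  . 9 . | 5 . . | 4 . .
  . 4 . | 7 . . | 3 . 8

Step 1. [r1c3∈{1}] nothing but 1 survives at r1c3 ⇒ r1c3=1.
Step 2. [r1c7∈{6}] r1c7 is down to just 6. So r1c7=6.
Step 3. [r6c7∈{1,5,9}] in col 7, 1 fits only at r6c7, so r6c7=1.
Step 4. [r5c5∈{1,3,4,6}] row 5 places 1 nowhere but r5c5, so r5c5=1.
Step 5. [r1c9∈{2}] r1c9 has the single candidate 2. So r1c9=2.
Step 6. [r2c1∈{2,4,5,9}] 9 has one home in col 1: r2c1, so r2c1=9.
Step 7. [r4c7∈{9}] r4c7's peers cover all but 9. So r4c7=9.
Step 8. [r5c2∈{5}] nothing but 5 survives at r5c2. So r5c2=5.
Step 9. [r7c2∈{2}] r7c2 is down to just 2 ⇒ r7c2=2.
Step 10. [r7c8∈{6}] r7c8's peers cover all but 6 ⇒ r7c8=6.
Step 11. [r7c4∈{3}] only 3 remains possible at r7c4. So r7c4=3.
Step 12. [r4c6∈{3,4,6}] in box 5, 3 fits only at r4c6. So r4c6=3.
Step 13. [r3c1∈{2,4,5}] 2 has one home in col 1: r3c1. So r3c1=2.
Step 14. [r3c4∈{1}] r3c4 has the single candidate 1 ⇒ r3c4=1.
Step 15. [r5c1∈{4}] r5c1 is down to just 4 ⇒ r5c1=4.
Step 16. [r5c8∈{3}] nothing but 3 survives at r5c8, so r5c8=3.
Step 17. [r3c8∈{4}] nothing but 4 survives at r3c8. So r3c8=4.
Step 18. [r3c3∈{5}] r3c3 has the single candidate 5 ⇒ r3c3=5.
Step 19. [r9c3∈{6}] nothing but 6 survives at r9c3. So r9c3=6.
Step 20. [r4c9∈{4,6,7}] row 4 places 4 nowhere but r4c9, so r4c9=4.
Step 21. [r7c3∈{8}] only 8 remains possible at r7c3, so r7c3=8.
Step 22. [r9c5∈{2}] r9c5 has the single candidate 2 ⇒ r9c5=2.
Step 23. [r3c5∈{3,8}] r3c5 is the only open cell in row 3 admitting 3. So r3c5=3.
Step 24. [r8c5∈{6,8}] across col 5, 8 lands solely at r8c5, so r8c5=8.
Step 25. [r2c5∈{6,7}] in col 5, 6 fits only at r2c5. So r2c5=6.
Step 26. [r4c8∈{7,8}] across row 4, 7 lands solely at r4c8, so r4c8=7.
Step 27. [r9c6∈{1}] r9c6 is down to just 1 ⇒ r9c6=1.
Step 28. [r8c8∈{2}] r8c8 is down to just 2. So r8c8=2.
Step 29. [r3c6∈{8}] nothing but 8 survives at r3c6 ⇒ r3c6=8.
Step 30. [r8c3∈{3}] nothing but 3 survives at r8c3. So r8c3=3.
Step 31. [r6c8∈{8}] nothing but 8 survives at r6c8. So r6c8=8.
Step 32. [r8c1∈{1}] r8c1 has the single candidate 1. So r8c1=1.
Step 33. [r1c6∈{9}] r1c6 is down to just 9, so r1c6=9.
Step 34. [r2c4∈{2}] r2c4 is down to just 2 ⇒ r2c4=2.
Step 35. [r9c8∈{9}] only 9 remains possible at r9c8. So r9c8=9.
Step 36. [r8c9∈{7}] nothing but 7 survives at r8c9 ⇒ r8c9=7.
Step 37. [r7c7∈{5}] r7c7 is down to just 5, so r7c7=5.
Step 38. [r2c3∈{4}] r2c3's peers cover all but 4. So r2c3=4.
Step 39. [r6c4∈{9}] only 9 remains possible at r6c4, so r6c4=9.
Step 40. [r6c9∈{5}] nothing but 5 survives at r6c9, so r6c9=5.
Step 41. [r2c9∈{3}] r2c9 is down to just 3, so r2c9=3.
Step 42. [r2c8∈{1}] only 1 remains possible at r2c8 ⇒ r2c8=1.
Step 43. [r6c5∈{4}] r6c5 is down to just 4. So r6c5=4.
Step 44. [r1c5∈{7}] r1c5 has the single candidate 7 ⇒ r1c5=7.
Step 45. [r8c6∈{6}] only 6 remains possible at r8c6. So r8c6=6.
Step 46. [r9c1∈{5}] r9c1 is down to just 5, so r9c1=5.
Step 47. [r4c1∈{8}] only 8 remains possible at r4c1. So r4c1=8.
Step 48. [r2c6∈{5}] r2c6 has the single candidate 5, so r2c6=5.
Step 49. [r2c2∈{7}] r2c2's peers cover all but 7 ⇒ r2c2=7.
Step 50. [r7c6∈{4}] r7c6's peers cover all but 4, so r7c6=4.
Step 51. [r4c4∈{6}] nothing but 6 survives at r4c4. So r4c4=6.
Step 52. [r5c9∈{6}] r5c9's peers cover all but 6, so r5c9=6.

Answer: 3 8 1 4 7 9 6 5 2 / 9 7 4 2 6 5 8 1 3 / 2 6 5 1 3 8 7 4 9 / 8 1 2 6 5 3 9 7 4 / 4 5 9 8 1 7 2 3 6 / 6 3 7 9 4 2 1 8 5 / 7 2 8 3 9 4 5 6 1 / 1 9 3 5 8 6 4 2 7 / 5 4 6 7 2 1 3 9 8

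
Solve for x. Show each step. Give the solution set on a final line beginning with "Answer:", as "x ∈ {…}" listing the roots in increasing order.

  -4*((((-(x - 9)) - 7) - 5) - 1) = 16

Step 1. [-4*((((-(x - 9)) - 7) - 5) - 1) = 16] -4 out front; divide by -4. So div: (((-(x - 9)) - 7) - 5) - 1 = -4.
Step 2. [(((-(x - 9)) - 7) - 5) - 1 = -4] 1 comes off first (add 1) ⇒ sub: ((-(x - 9)) - 7) - 5 = -3.
Step 3. [((-(x - 9)) - 7) - 5 = -3] 5 comes off first (add 5), so sub: (-(x - 9)) - 7 = 2.
Step 4. [(-(x - 9)) - 7 = 2] 7 comes off first (add 7). So sub: -(x - 9) = 9.
Step 5. [-(x - 9) = 9] flip signs both sides. So neg: x - 9 = -9.
Step 6. [x - 9 = -9] the outer -9 inverts by adding 9 ⇒ sub: x = 0.

Answer: x ∈ {0}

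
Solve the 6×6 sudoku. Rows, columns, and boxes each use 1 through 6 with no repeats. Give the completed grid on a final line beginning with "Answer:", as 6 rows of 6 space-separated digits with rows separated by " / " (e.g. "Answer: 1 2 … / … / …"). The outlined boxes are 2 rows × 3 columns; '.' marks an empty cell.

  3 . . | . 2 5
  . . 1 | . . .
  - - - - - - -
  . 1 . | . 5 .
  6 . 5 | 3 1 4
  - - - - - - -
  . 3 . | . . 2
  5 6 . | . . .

Step 1. [r5c3∈{4}] r5c3 is down to just 4, so r5c3=4.
Step 2. [r1c4∈{1,4,6}] 1 has one home in row 1: r1c4, so r1c4=1.
Step 3. [r4c2∈{2}] r4c2 is down to just 2 ⇒ r4c2=2.
Step 4. [r3c6∈{6}] r3c6 has the single candidate 6 ⇒ r3c6=6.
Step 5. [r5c5∈{6}] r5c5 has the single candidate 6. So r5c5=6.
Step 6. [r1c2∈{4}] nothing but 4 survives at r1c2, so r1c2=4.
Step 7. [r6c4∈{4}] only 4 remains possible at r6c4. So r6c4=4.
Step 8. [r2c6∈{3}] only 3 remains possible at r2c6. So r2c6=3.
Step 9. [r3c1∈{4}] r3c1's peers cover all but 4. So r3c1=4.
Step 10. [r3c4∈{2}] nothing but 2 survives at r3c4, so r3c4=2.
Step 11. [r2c1∈{2}] r2c1's peers cover all but 2. So r2c1=2.
Step 12. [r2c5∈{4}] r2c5 has the single candidate 4. So r2c5=4.
Step 13. [r1c3∈{6}] r1c3's peers cover all but 6. So r1c3=6.
Step 14. [r2c4∈{6}] only 6 remains possible at r2c4. So r2c4=6.
Step 15. [r6c6∈{1}] r6c6 has the single candidate 1 ⇒ r6c6=1.
Step 16. [r6c5∈{3}] r6c5 has the single candidate 3. So r6c5=3.
Step 17. [r3c3∈{3}] nothing but 3 survives at r3c3. So r3c3=3.
Step 18. [r6c3∈{2}] nothing but 2 survives at r6c3 ⇒ r6c3=2.
Step 19. [r5c4∈{5}] only 5 remains possible at r5c4 ⇒ r5c4=5.
Step 20. [r2c2∈{5}] r2c2's peers cover all but 5, so r2c2=5.
Step 21. [r5c1∈{1}] only 1 remains possible at r5c1 ⇒ r5c1=1.

Answer: 3 4 6 1 2 5 / 2 5 1 6 4 3 / 4 1 3 2 5 6 / 6 2 5 3 1 4 / 1 3 4 5 6 2 / 5 6 2 4 3 1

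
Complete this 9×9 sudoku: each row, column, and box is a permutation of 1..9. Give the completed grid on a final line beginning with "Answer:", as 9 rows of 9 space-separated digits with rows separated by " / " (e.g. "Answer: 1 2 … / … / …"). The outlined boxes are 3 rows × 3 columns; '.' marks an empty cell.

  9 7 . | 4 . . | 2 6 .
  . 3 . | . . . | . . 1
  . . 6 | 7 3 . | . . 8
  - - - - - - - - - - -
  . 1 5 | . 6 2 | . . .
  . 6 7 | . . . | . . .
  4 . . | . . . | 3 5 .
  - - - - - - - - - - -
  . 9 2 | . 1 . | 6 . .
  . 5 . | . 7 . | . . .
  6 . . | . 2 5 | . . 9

Step 1. [r5c5∈{4,5,8,9}] across col 5, 4 lands solely at r5c5. So r5c5=4.
Step 2. [r5c4∈{1,3,5,8,9}] r5c4 is the only open cell in row 5 admitting 5, so r5c4=5.
Step 3. [r2c4∈{2,6,8,9}] r2c4 is the only open cell in col 4 admitting 2. So r2c4=2.
Step 4. [r6c3∈{8,9}] 9 has one home in col 3: r6c3. So r6c3=9.
Step 5. [r6c5∈{8}] only 8 remains possible at r6c5, so r6c5=8.
Step 6. [r9c2∈{4,8}] r9c2 is the only open cell in col 2 admitting 8. So r9c2=8.
Step 7. [r9c4∈{3}] nothing but 3 survives at r9c4. So r9c4=3.
Step 8. [r8c3∈{1,3,4}] 3 has one home in col 3: r8c3 ⇒ r8c3=3.
Step 9. [r2c5∈{5,9}] 9 has one home in col 5: r2c5. So r2c5=9.
Step 10. [r7c4∈{8}] r7c4's peers cover all but 8 ⇒ r7c4=8.
Step 11. [r5c9∈{2}] r5c9 is down to just 2 ⇒ r5c9=2.
Step 12. [r8c9∈{4}] only 4 remains possible at r8c9, so r8c9=4.
Step 13. [r4c4∈{9}] nothing but 9 survives at r4c4, so r4c4=9.
Step 14. [r4c9∈{7}] only 7 remains possible at r4c9. So r4c9=7.
Step 15. [r3c6∈{1}] nothing but 1 survives at r3c6, so r3c6=1.
Step 16. [r3c2∈{2,4}] across col 2, 4 lands solely at r3c2. So r3c2=4.
Step 17. [r8c1∈{1}] r8c1's peers cover all but 1. So r8c1=1.
Step 18. [r8c7∈{8}] nothing but 8 survives at r8c7. So r8c7=8.
Step 19. [r2c3∈{8}] r2c3 has the single candidate 8 ⇒ r2c3=8.
Step 20. [r7c8∈{3,7}] r7c8 is the only open cell in col 8 admitting 3, so r7c8=3.
Step 21. [r4c1∈{3,8}] r4c1 is the only open cell in row 4 admitting 3, so r4c1=3.
Step 22. [r3c8∈{9}] r3c8's peers cover all but 9 ⇒ r3c8=9.
Step 23. [r3c7∈{5}] r3c7 has the single candidate 5. So r3c7=5.
Step 24. [r4c8∈{4,8}] r4c8 is the only open cell in row 4 admitting 8 ⇒ r4c8=8.
Step 25. [r2c8∈{4,7}] in col 8, 4 fits only at r2c8. So r2c8=4.
Step 26. [r9c8∈{1,7}] col 8 places 7 nowhere but r9c8 ⇒ r9c8=7.
Step 27. [r5c7∈{1,9}] 9 has one home in row 5: r5c7. So r5c7=9.
Step 28. [r2c6∈{6}] r2c6's peers cover all but 6. So r2c6=6.
Step 29. [r5c6∈{3}] nothing but 3 survives at r5c6, so r5c6=3.
Step 30. [r9c3∈{4}] r9c3 is down to just 4, so r9c3=4.
Step 31. [r7c9∈{5}] r7c9 has the single candidate 5, so r7c9=5.
Step 32. [r6c9∈{6}] r6c9 has the single candidate 6 ⇒ r6c9=6.
Step 33. [r6c4∈{1}] nothing but 1 survives at r6c4, so r6c4=1.
Step 34. [r1c3∈{1}] r1c3 has the single candidate 1, so r1c3=1.
Step 35. [r5c8∈{1}] only 1 remains possible at r5c8 ⇒ r5c8=1.
Step 36. [r7c6∈{4}] r7c6 has the single candidate 4, so r7c6=4.
Step 37. [r8c8∈{2}] r8c8 is down to just 2. So r8c8=2.
Step 38. [r6c2∈{2}] r6c2 has the single candidate 2 ⇒ r6c2=2.
Step 39. [r6c6∈{7}] r6c6's peers cover all but 7, so r6c6=7.
Step 40. [r8c4∈{6}] nothing but 6 survives at r8c4, so r8c4=6.
Step 41. [r1c5∈{5}] r1c5 has the single candidate 5. So r1c5=5.
Step 42. [r5c1∈{8}] r5c1's peers cover all but 8. So r5c1=8.
Step 43. [r2c7∈{7}] r2c7's peers cover all but 7 ⇒ r2c7=7.
Step 44. [r8c6∈{9}] only 9 remains possible at r8c6. So r8c6=9.
Step 45. [r3c1∈{2}] nothing but 2 survives at r3c1, so r3c1=2.
Step 46. [r1c6∈{8}] nothing but 8 survives at r1c6 ⇒ r1c6=8.
Step 47. [r9c7∈{1}] nothing but 1 survives at r9c7 ⇒ r9c7=1.
Step 48. [r1c9∈{3}] r1c9 has the single candidate 3, so r1c9=3.
Step 49. [r4c7∈{4}] r4c7 has the single candidate 4 ⇒ r4c7=4.
Step 50. [r2c1∈{5}] only 5 remains possible at r2c1, so r2c1=5.
Step 51. [r7c1∈{7}] r7c1 is down to just 7, so r7c1=7.

Answer: 9 7 1 4 5 8 2 6 3 / 5 3 8 2 9 6 7 4 1 / 2 4 6 7 3 1 5 9 8 / 3 1 5 9 6 2 4 8 7 / 8 6 7 5 4 3 9 1 2 / 4 2 9 1 8 7 3 5 6 / 7 9 2 8 1 4 6 3 5 / 1 5 3 6 7 9 8 2 4 / 6 8 4 3 2 5 1 7 9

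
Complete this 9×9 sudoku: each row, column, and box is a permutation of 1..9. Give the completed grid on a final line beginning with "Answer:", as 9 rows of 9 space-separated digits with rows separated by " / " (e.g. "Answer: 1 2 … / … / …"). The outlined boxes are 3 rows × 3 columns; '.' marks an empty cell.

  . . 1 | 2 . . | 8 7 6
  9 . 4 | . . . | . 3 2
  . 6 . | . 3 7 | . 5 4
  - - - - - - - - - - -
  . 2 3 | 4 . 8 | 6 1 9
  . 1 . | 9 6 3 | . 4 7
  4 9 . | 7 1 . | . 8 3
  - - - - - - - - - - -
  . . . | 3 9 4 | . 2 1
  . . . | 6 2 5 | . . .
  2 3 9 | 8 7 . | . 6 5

Step 1. [r3c1∈{8}] r3c1's peers cover all but 8 ⇒ r3c1=8.
Step 2. [r5c1∈{5}] r5c1 has the single candidate 5 ⇒ r5c1=5.
Step 3. [r2c4∈{1,5}] across col 4, 5 lands solely at r2c4, so r2c4=5.
Step 4. [r7c7∈{7}] r7c7 has the single candidate 7. So r7c7=7.
Step 5. [r7c3∈{5,6,8}] across col 3, 5 lands solely at r7c3, so r7c3=5.
Step 6. [r8c3∈{7,8}] r8c3 is the only open cell in col 3 admitting 7. So r8c3=7.
Step 7. [r8c7∈{3,4,9}] row 8 places 3 nowhere but r8c7, so r8c7=3.
Step 8. [r3c4∈{1}] only 1 remains possible at r3c4, so r3c4=1.
Step 9. [r7c2∈{8}] r7c2 is down to just 8 ⇒ r7c2=8.
Step 10. [r5c7∈{2}] r5c7 is down to just 2 ⇒ r5c7=2.
Step 11. [r6c3∈{6}] r6c3 is down to just 6, so r6c3=6.
Step 12. [r4c1∈{7}] only 7 remains possible at r4c1, so r4c1=7.
Step 13. [r8c1∈{1}] nothing but 1 survives at r8c1, so r8c1=1.
Step 14. [r8c2∈{4}] r8c2's peers cover all but 4 ⇒ r8c2=4.
Step 15. [r1c2∈{5}] nothing but 5 survives at r1c2, so r1c2=5.
Step 16. [r3c7∈{9}] r3c7 has the single candidate 9 ⇒ r3c7=9.
Step 17. [r8c9∈{8}] r8c9 has the single candidate 8, so r8c9=8.
Step 18. [r2c7∈{1}] nothing but 1 survives at r2c7 ⇒ r2c7=1.
Step 19. [r8c8∈{9}] r8c8 is down to just 9. So r8c8=9.
Step 20. [r6c7∈{5}] r6c7 is down to just 5, so r6c7=5.
Step 21. [r7c1∈{6}] r7c1's peers cover all but 6. So r7c1=6.
Step 22. [r3c3∈{2}] r3c3 is down to just 2 ⇒ r3c3=2.
Step 23. [r4c5∈{5}] nothing but 5 survives at r4c5. So r4c5=5.
Step 24. [r9c7∈{4}] r9c7's peers cover all but 4 ⇒ r9c7=4.
Step 25. [r2c6∈{6}] r2c6 has the single candidate 6 ⇒ r2c6=6.
Step 26. [r6c6∈{2}] r6c6's peers cover all but 2 ⇒ r6c6=2.
Step 27. [r2c5∈{8}] nothing but 8 survives at r2c5. So r2c5=8.
Step 28. [r9c6∈{1}] r9c6 has the single candidate 1 ⇒ r9c6=1.
Step 29. [r2c2∈{7}] r2c2 has the single candidate 7, so r2c2=7.
Step 30. [r1c1∈{3}] r1c1 is down to just 3 ⇒ r1c1=3.
Step 31. [r1c5∈{4}] r1c5 is down to just 4 ⇒ r1c5=4.
Step 32. [r1c6∈{9}] r1c6's peers cover all but 9. So r1c6=9.
Step 33. [r5c3∈{8}] r5c3 has the single candidate 8, so r5c3=8.

Answer: 3 5 1 2 4 9 8 7 6 / 9 7 4 5 8 6 1 3 2 / 8 6 2 1 3 7 9 5 4 / 7 2 3 4 5 8 6 1 9 / 5 1 8 9 6 3 2 4 7 / 4 9 6 7 1 2 5 8 3 / 6 8 5 3 9 4 7 2 1 / 1 4 7 6 2 5 3 9 8 / 2 3 9 8 7 1 4 6 5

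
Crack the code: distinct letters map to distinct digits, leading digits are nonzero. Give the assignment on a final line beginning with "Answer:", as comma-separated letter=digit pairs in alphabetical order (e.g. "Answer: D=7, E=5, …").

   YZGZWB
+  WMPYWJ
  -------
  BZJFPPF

Step 1. [col 1: B + J ≡ F (mod 10)] F=0 is one option consistent with column 1 (B + J ≡ F (mod 10), carry-in 0) — take it, so F=0.
Step 2. [col 1: B + J ≡ F (mod 10)] column 1 (B + J ≡ F (mod 10), carry-in 0) doesn't pin J yet; pick J=9 and continue, so J=9.
Step 3. [col 1: B + J ≡ F (mod 10)] column 1 reads B+J+carry(0)=F with J=9, F=0; with digits 0,9 already taken and all letters distinct, the only value for B is 1, so B=1.
Step 4. [col 2: W + W ≡ P (mod 10)] no forcing yet in column 2 (carry-in 1); P=7 is free and consistent — try it. So P=7.
Step 5. [col 2: W + W ≡ P (mod 10)] several values work for W in column 2 (W + W ≡ P (mod 10), carry-in 1); try W=8, so W=8.
Step 6. [col 3: Z + Y ≡ P (mod 10)] several values work for Z in column 3 (Z + Y ≡ P (mod 10), carry-in 1); try Z=2. So Z=2.
Step 7. [col 3: Z + Y ≡ P (mod 10)] in column 3 we have Z+Y≡P with carry-in 1; given Z=2, P=7 and digits 0,1,2,7,8,9 already taken and all letters distinct, that pins Y to 4, so Y=4.
Step 8. [col 4: G + P ≡ F (mod 10)] column 4: given P=7, F=0, carry-in 0, and digits 0,1,2,4,7,8,9 already taken and all letters distinct, G+P≡F (mod 10) forces G=3. So G=3.
Step 9. [col 5: Z + M ≡ J (mod 10)] column 5: given Z=2, J=9, carry-in 1, and digits 0,1,2,3,4,7,8,9 already taken and all letters distinct, Z+M≡J (mod 10) forces M=6. So M=6.

Answer: B=1, F=0, G=3, J=9, M=6, P=7, W=8, Y=4, Z=2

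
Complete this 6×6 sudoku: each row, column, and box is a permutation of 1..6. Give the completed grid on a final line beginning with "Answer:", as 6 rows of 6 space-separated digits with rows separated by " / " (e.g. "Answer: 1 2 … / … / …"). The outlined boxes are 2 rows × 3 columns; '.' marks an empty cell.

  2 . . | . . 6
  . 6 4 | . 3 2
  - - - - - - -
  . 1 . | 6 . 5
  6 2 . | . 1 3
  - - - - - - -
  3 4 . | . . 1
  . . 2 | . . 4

Step 1. [r6c2∈{5}] r6c2's peers cover all but 5, so r6c2=5.
Step 2. [r1c3∈{1,3,5}] r1c3 is the only open cell in col 3 admitting 1 ⇒ r1c3=1.
Step 3. [r4c4∈{4}] r4c4 has the single candidate 4, so r4c4=4.
Step 4. [r1c4∈{5}] r1c4's peers cover all but 5. So r1c4=5.
Step 5. [r5c5∈{2,5,6}] r5c5 is the only open cell in row 5 admitting 5, so r5c5=5.
Step 6. [r6c4∈{3}] r6c4's peers cover all but 3 ⇒ r6c4=3.
Step 7. [r3c1∈{4}] only 4 remains possible at r3c1, so r3c1=4.
Step 8. [r2c1∈{5}] r2c1's peers cover all but 5, so r2c1=5.
Step 9. [r3c3∈{3}] r3c3 has the single candidate 3, so r3c3=3.
Step 10. [r2c4∈{1}] r2c4 has the single candidate 1 ⇒ r2c4=1.
Step 11. [r3c5∈{2}] r3c5 is down to just 2. So r3c5=2.
Step 12. [r1c2∈{3}] r1c2 has the single candidate 3, so r1c2=3.
Step 13. [r5c4∈{2}] r5c4's peers cover all but 2, so r5c4=2.
Step 14. [r4c3∈{5}] r4c3 has the single candidate 5. So r4c3=5.
Step 15. [r5c3∈{6}] only 6 remains possible at r5c3 ⇒ r5c3=6.
Step 16. [r6c1∈{1}] only 1 remains possible at r6c1. So r6c1=1.
Step 17. [r6c5∈{6}] r6c5's peers cover all but 6. So r6c5=6.
Step 18. [r1c5∈{4}] r1c5 has the single candidate 4 ⇒ r1c5=4.

Answer: 2 3 1 5 4 6 / 5 6 4 1 3 2 / 4 1 3 6 2 5 / 6 2 5 4 1 3 / 3 4 6 2 5 1 / 1 5 2 3 6 4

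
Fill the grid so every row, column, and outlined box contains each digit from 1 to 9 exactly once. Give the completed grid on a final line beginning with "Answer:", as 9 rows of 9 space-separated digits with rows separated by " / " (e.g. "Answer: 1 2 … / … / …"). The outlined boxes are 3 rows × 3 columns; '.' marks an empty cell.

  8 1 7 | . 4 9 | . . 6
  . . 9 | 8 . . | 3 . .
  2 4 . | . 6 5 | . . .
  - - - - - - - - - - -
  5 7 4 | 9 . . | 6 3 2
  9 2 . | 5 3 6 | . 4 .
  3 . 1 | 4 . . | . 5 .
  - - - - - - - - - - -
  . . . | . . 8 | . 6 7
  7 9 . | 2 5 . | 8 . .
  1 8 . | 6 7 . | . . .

Step 1. [r3c4∈{1,3,7}] across col 4, 7 lands solely at r3c4, so r3c4=7.
Step 2. [r7c2∈{3,5}] col 2 places 3 nowhere but r7c2, so r7c2=3.
Step 3. [r8c8∈{1}] nothing but 1 survives at r8c8. So r8c8=1.
Step 4. [r2c9∈{1,4,5}] across row 2, 4 lands solely at r2c9. So r2c9=4.
Step 5. [r9c9∈{3,5,9}] col 9 places 5 nowhere but r9c9 ⇒ r9c9=5.
Step 6. [r1c8∈{2}] only 2 remains possible at r1c8, so r1c8=2.
Step 7. [r9c8∈{9}] nothing but 9 survives at r9c8. So r9c8=9.
Step 8. [r5c7∈{1,7}] row 5 places 7 nowhere but r5c7 ⇒ r5c7=7.
Step 9. [r5c9∈{1,8}] in row 5, 1 fits only at r5c9. So r5c9=1.
Step 10. [r6c9∈{8,9}] across box 6, 8 lands solely at r6c9 ⇒ r6c9=8.
Step 11. [r6c5∈{2}] r6c5's peers cover all but 2 ⇒ r6c5=2.
Step 12. [r2c5∈{1}] r2c5 is down to just 1, so r2c5=1.
Step 13. [r9c3∈{2}] r9c3 has the single candidate 2 ⇒ r9c3=2.
Step 14. [r8c6∈{3,4}] in row 8, 4 fits only at r8c6, so r8c6=4.
Step 15. [r6c7∈{9}] only 9 remains possible at r6c7 ⇒ r6c7=9.
Step 16. [r9c7∈{4}] r9c7 is down to just 4, so r9c7=4.
Step 17. [r2c1∈{6}] r2c1 has the single candidate 6. So r2c1=6.
Step 18. [r9c6∈{3}] r9c6 has the single candidate 3 ⇒ r9c6=3.
Step 19. [r2c6∈{2}] r2c6's peers cover all but 2 ⇒ r2c6=2.
Step 20. [r7c7∈{2}] r7c7 is down to just 2. So r7c7=2.
Step 21. [r5c3∈{8}] only 8 remains possible at r5c3. So r5c3=8.
Step 22. [r6c2∈{6}] r6c2 has the single candidate 6. So r6c2=6.
Step 23. [r8c9∈{3}] r8c9's peers cover all but 3, so r8c9=3.
Step 24. [r7c5∈{9}] r7c5 is down to just 9. So r7c5=9.
Step 25. [r1c7∈{5}] r1c7's peers cover all but 5. So r1c7=5.
Step 26. [r7c3∈{5}] r7c3's peers cover all but 5, so r7c3=5.
Step 27. [r3c3∈{3}] only 3 remains possible at r3c3 ⇒ r3c3=3.
Step 28. [r4c5∈{8}] only 8 remains possible at r4c5 ⇒ r4c5=8.
Step 29. [r3c7∈{1}] nothing but 1 survives at r3c7 ⇒ r3c7=1.
Step 30. [r1c4∈{3}] only 3 remains possible at r1c4. So r1c4=3.
Step 31. [r2c8∈{7}] nothing but 7 survives at r2c8. So r2c8=7.
Step 32. [r7c1∈{4}] only 4 remains possible at r7c1 ⇒ r7c1=4.
Step 33. [r3c8∈{8}] r3c8 is down to just 8, so r3c8=8.
Step 34. [r7c4∈{1}] r7c4 is down to just 1. So r7c4=1.
Step 35. [r2c2∈{5}] r2c2's peers cover all but 5, so r2c2=5.
Step 36. [r8c3∈{6}] only 6 remains possible at r8c3. So r8c3=6.
Step 37. [r4c6∈{1}] only 1 remains possible at r4c6. So r4c6=1.
Step 38. [r3c9∈{9}] r3c9's peers cover all but 9 ⇒ r3c9=9.
Step 39. [r6c6∈{7}] only 7 remains possible at r6c6. So r6c6=7.

Answer: 8 1 7 3 4 9 5 2 6 / 6 5 9 8 1 2 3 7 4 / 2 4 3 7 6 5 1 8 9 / 5 7 4 9 8 1 6 3 2 / 9 2 8 5 3 6 7 4 1 / 3 6 1 4 2 7 9 5 8 / 4 3 5 1 9 8 2 6 7 / 7 9 6 2 5 4 8 1 3 / 1 8 2 6 7 3 4 9 5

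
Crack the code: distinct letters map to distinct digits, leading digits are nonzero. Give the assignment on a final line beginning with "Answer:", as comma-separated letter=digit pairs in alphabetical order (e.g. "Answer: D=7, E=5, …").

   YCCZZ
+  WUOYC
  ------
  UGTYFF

Step 1. [U] the sum has 6 digits but both addends have 5; that extra leading digit U is the final carry, namely 1. So U=1.
Step 2. [col 1: Z + C ≡ F (mod 10)] several values work for F in column 1 (Z + C ≡ F (mod 10), carry-in 0); try F=2 ⇒ F=2.
Step 3. [col 1: Z + C ≡ F (mod 10)] no forcing yet in column 1 (carry-in 0); C=7 is free and consistent — try it, so C=7.
Step 4. [col 1: Z + C ≡ F (mod 10)] column 1 reads Z+C+carry(0)=F with C=7, F=2; with digits 1,2,7 already taken and all letters distinct, the only value for Z is 5. So Z=5.
Step 5. [col 2: Z + Y ≡ F (mod 10)] column 2 reads Z+Y+carry(1)=F with Z=5, F=2; with digits 1,2,5,7 already taken and all letters distinct, the only value for Y is 6, so Y=6.
Step 6. [col 3: C + O ≡ Y (mod 10)] column 3 reads C+O+carry(1)=Y with C=7, Y=6; with digits 1,2,5,6,7 already taken and all letters distinct, the only value for O is 8 ⇒ O=8.
Step 7. [col 4: C + U ≡ T (mod 10)] from column 4 (C=7, U=1, carry-in 1, digits 1,2,5,6,7,8 already taken and all letters distinct): T must equal 9, so T=9.
Step 8. [col 5: Y + W ≡ G (mod 10)] column 5: given Y=6, carry-in 0, and digits 1,2,5,6,7,8,9 already taken and all letters distinct, Y+W≡G (mod 10) forces W=4. So W=4.
Step 9. [col 5: Y + W ≡ G (mod 10)] in column 5 we have Y+W≡G with carry-in 0; given Y=6, W=4 and digits 1,2,4,5,6,7,8,9 already taken and all letters distinct, that pins G to 0 ⇒ G=0.

Answer: C=7, F=2, G=0, O=8, T=9, U=1, W=4, Y=6, Z=5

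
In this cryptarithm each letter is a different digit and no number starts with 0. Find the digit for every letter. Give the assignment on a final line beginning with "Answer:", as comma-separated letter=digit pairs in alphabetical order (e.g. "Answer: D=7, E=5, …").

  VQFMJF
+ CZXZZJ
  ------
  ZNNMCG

Step 1. [col 1: F + J ≡ G (mod 10)] column 1 (F + J ≡ G (mod 10), carry-in 0) doesn't pin F yet; pick F=1 and continue ⇒ F=1.
Step 2. [col 1: F + J ≡ G (mod 10)] several values work for J in column 1 (F + J ≡ G (mod 10), carry-in 0); try J=3, so J=3.
Step 3. [col 1: F + J ≡ G (mod 10)] column 1 reads F+J+carry(0)=G with F=1, J=3; with digits 1,3 already taken and all letters distinct, the only value for G is 4, so G=4.
Step 4. [col 2: J + Z ≡ C (mod 10)] Z=9 is one option consistent with column 2 (J + Z ≡ C (mod 10), carry-in 0) — take it ⇒ Z=9.
Step 5. [col 2: J + Z ≡ C (mod 10)] from column 2 (J=3, Z=9, carry-in 0, digits 1,3,4,9 already taken and all letters distinct): C must equal 2 ⇒ C=2.
Step 6. [col 3: M + Z ≡ M (mod 10)] M=0 is one option consistent with column 3 (M + Z ≡ M (mod 10), carry-in 1) — take it, so M=0.
Step 7. [col 4: F + X ≡ N (mod 10)] no forcing yet in column 4 (carry-in 1); N=7 is free and consistent — try it. So N=7.
Step 8. [col 4: F + X ≡ N (mod 10)] column 4: given F=1, N=7, carry-in 1, and digits 0,1,2,3,4,7,9 already taken and all letters distinct, F+X≡N (mod 10) forces X=5. So X=5.
Step 9. [col 5: Q + Z ≡ N (mod 10)] column 5 reads Q+Z+carry(0)=N with Z=9, N=7; with digits 0,1,2,3,4,5,7,9 already taken and all letters distinct, the only value for Q is 8, so Q=8.
Step 10. [col 6: V + C ≡ Z (mod 10)] in column 6 we have V+C≡Z with carry-in 1; given C=2, Z=9 and digits 0,1,2,3,4,5,7,8,9 already taken and all letters distinct, that pins V to 6. So V=6.

Answer: C=2, F=1, G=4, J=3, M=0, N=7, Q=8, V=6, X=5, Z=9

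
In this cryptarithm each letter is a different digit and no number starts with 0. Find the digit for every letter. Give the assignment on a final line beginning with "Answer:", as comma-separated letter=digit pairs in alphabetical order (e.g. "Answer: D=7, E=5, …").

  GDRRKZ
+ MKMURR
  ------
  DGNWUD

Step 1. [col 1: Z + R ≡ D (mod 10)] no forcing yet in column 1 (carry-in 0); Z=8 is free and consistent — try it, so Z=8.
Step 2. [col 1: Z + R ≡ D (mod 10)] R=1 is one option consistent with column 1 (Z + R ≡ D (mod 10), carry-in 0) — take it ⇒ R=1.
Step 3. [col 1: Z + R ≡ D (mod 10)] from column 1 (Z=8, R=1, carry-in 0, digits 1,8 already taken and all letters distinct): D must equal 9, so D=9.
Step 4. [col 2: K + R ≡ U (mod 10)] no forcing yet in column 2 (carry-in 0); U=4 is free and consistent — try it. So U=4.
Step 5. [col 2: K + R ≡ U (mod 10)] column 2: given R=1, U=4, carry-in 0, and digits 1,4,8,9 already taken and all letters distinct, K+R≡U (mod 10) forces K=3. So K=3.
Step 6. [col 3: R + U ≡ W (mod 10)] in column 3 we have R+U≡W with carry-in 0; given R=1, U=4 and digits 1,3,4,8,9 already taken and all letters distinct, that pins W to 5 ⇒ W=5.
Step 7. [col 4: R + M ≡ N (mod 10)] column 4: given R=1, carry-in 0, and digits 1,3,4,5,8,9 already taken and all letters distinct, R+M≡N (mod 10) forces M=6. So M=6.
Step 8. [col 4: R + M ≡ N (mod 10)] from column 4 (R=1, M=6, carry-in 0, digits 1,3,4,5,6,8,9 already taken and all letters distinct): N must equal 7. So N=7.
Step 9. [col 5: D + K ≡ G (mod 10)] column 5 reads D+K+carry(0)=G with D=9, K=3; with digits 1,3,4,5,6,7,8,9 already taken and all letters distinct, the only value for G is 2. So G=2.

Answer: D=9, G=2, K=3, M=6, N=7, R=1, U=4, W=5, Z=8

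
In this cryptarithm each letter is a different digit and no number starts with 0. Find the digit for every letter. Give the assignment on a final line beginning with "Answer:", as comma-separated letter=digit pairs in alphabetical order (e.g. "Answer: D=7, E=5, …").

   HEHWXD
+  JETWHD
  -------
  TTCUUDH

Step 1. [T] the sum has 7 digits but both addends have 6; that extra leading digit T is the final carry, namely 1 ⇒ T=1.
Step 2. [col 1: D + D ≡ H (mod 10)] D=6 is one option consistent with column 1 (D + D ≡ H (mod 10), carry-in 0) — take it, so D=6.
Step 3. [col 1: D + D ≡ H (mod 10)] column 1: given D=6, carry-in 0, and digits 1,6 already taken and all letters distinct, D+D≡H (mod 10) forces H=2, so H=2.
Step 4. [col 2: X + H ≡ D (mod 10)] column 2: given H=2, D=6, carry-in 1, and digits 1,2,6 already taken and all letters distinct, X+H≡D (mod 10) forces X=3 ⇒ X=3.
Step 5. [col 3: W + W ≡ U (mod 10)] several values work for W in column 3 (W + W ≡ U (mod 10), carry-in 0); try W=7, so W=7.
Step 6. [col 3: W + W ≡ U (mod 10)] in column 3 we have W+W≡U with carry-in 0; given W=7 and digits 1,2,3,6,7 already taken and all letters distinct, that pins U to 4 ⇒ U=4.
Step 7. [col 5: E + E ≡ C (mod 10)] E=5 is one option consistent with column 5 (E + E ≡ C (mod 10), carry-in 0) — take it. So E=5.
Step 8. [col 5: E + E ≡ C (mod 10)] column 5 reads E+E+carry(0)=C with E=5; with digits 1,2,3,4,5,6,7 already taken and all letters distinct, the only value for C is 0, so C=0.
Step 9. [col 6: H + J ≡ T (mod 10)] in column 6 we have H+J≡T with carry-in 1; given H=2, T=1 and digits 0,1,2,3,4,5,6,7 already taken and all letters distinct, that pins J to 8. So J=8.

Answer: C=0, D=6, E=5, H=2, J=8, T=1, U=4, W=7, X=3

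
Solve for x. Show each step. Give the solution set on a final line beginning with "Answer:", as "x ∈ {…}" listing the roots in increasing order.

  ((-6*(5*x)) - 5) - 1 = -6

Step 1. [((-6*(5*x)) - 5) - 1 = -6] peel the -1: add 1 from each side, so sub: (-6*(5*x)) - 5 = -5.
Step 2. [(-6*(5*x)) - 5 = -5] peel the -5: add 5 from each side. So sub: -6*(5*x) = 0.
Step 3. [-6*(5*x) = 0] -6·(inner) — divide through by -6 ⇒ div: 5*x = 0.
Step 4. [5*x = 0] 5·(inner) — divide through by 5, so div: x = 0.

Answer: x ∈ {0}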